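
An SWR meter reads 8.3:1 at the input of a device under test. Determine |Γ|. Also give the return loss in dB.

|Γ| ≈ 0.785; return loss ≈ 2.1 dB

|Γ| = (S − 1)/(S + 1) = (8.3 − 1)/(8.3 + 1) = 7.3/9.3
RL = −20·log₁₀|Γ| = −20·log₁₀(0.785)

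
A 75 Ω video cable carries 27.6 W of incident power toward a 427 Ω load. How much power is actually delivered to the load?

P_delivered ≈ 14 W

Γ = (427 − 75)/(427 + 75) = 0.701
|Γ|² = 0.492
P_refl = |Γ|²·P_inc = 13.6 W, P_del = (1 − |Γ|²)·P_inc = 14 W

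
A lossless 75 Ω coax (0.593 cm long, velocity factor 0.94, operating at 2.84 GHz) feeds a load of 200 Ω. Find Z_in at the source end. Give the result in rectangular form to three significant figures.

Z_in ≈ 110 − j85.8 Ω

λ = v/f = 0.94·c / 2.84 GHz = 0.0993 m
βl = 2π·l/λ = 2π × 0.0597 = 21.5°
tan(βl) = tan(21.5°) = 0.394
Z_in = Z_0·(Z_L + jZ_0·tanβl)/(Z_0 + jZ_L·tanβl)
     = 75·(200 + j29.5)/(75 + j78.8)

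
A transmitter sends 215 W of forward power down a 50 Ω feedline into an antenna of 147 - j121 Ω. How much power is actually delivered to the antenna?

P_delivered ≈ 118 W

|Γ| = |(97 − j121)/(197 − j121)| = 0.671
|Γ|² = 0.45
P_refl = |Γ|²·P_inc = 96.7 W, P_del = (1 − |Γ|²)·P_inc = 118 W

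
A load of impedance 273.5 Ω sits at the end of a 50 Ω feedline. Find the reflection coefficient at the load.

Γ = 0.691

Γ = (Z_L − Z_0)/(Z_L + Z_0) = (273.5 − 50)/(273.5 + 50) = 223.5/323.5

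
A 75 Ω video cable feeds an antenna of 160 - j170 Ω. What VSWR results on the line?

VSWR ≈ 4.8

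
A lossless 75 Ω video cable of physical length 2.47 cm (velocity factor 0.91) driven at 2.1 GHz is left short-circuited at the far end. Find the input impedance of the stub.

λ = v/f = 0.91·c / 2.1 GHz = 0.13 m
βl = 2π·l/λ = 2π × 0.19 = 68.4°
tan(βl) = 2.53
For a short-circuited stub, Z_in = jZ_0·tan(βl)

Z_in ≈ +j189 Ω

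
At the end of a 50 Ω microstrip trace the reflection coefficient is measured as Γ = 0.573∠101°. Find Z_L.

Z_L = Z_0·(1 + Γ)/(1 − Γ) = 50·(0.891 + j0.562)/(1.11 − j0.562)

Z_L ≈ 21.7 + j36.4 Ω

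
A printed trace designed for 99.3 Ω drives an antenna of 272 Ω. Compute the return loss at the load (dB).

RL ≈ 6.65 dB

Γ = (272 − 99.3)/(272 + 99.3) = 0.465
RL = −20·log₁₀|Γ| = −20·log₁₀(0.465)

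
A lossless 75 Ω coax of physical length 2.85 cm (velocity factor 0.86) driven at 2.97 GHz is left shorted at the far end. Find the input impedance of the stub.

λ = v/f = 0.86·c / 2.97 GHz = 0.0869 m
βl = 2π·l/λ = 2π × 0.328 = 118°
tan(βl) = -1.87
For a shorted stub, Z_in = jZ_0·tan(βl)

Z_in ≈ −j140 Ω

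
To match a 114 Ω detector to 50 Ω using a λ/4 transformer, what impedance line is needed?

Z_qwt ≈ 75.5 Ω

Z_qwt = √(Z_0·R_L) = √(50 × 114) = √5700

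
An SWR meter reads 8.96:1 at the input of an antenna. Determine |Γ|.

|Γ| = (S − 1)/(S + 1) = (8.96 − 1)/(8.96 + 1) = 7.96/9.96

|Γ| ≈ 0.799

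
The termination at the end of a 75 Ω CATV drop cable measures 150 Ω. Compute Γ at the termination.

Γ = 0.333

Γ = (Z_L − Z_0)/(Z_L + Z_0) = (150 − 75)/(150 + 75) = 75/225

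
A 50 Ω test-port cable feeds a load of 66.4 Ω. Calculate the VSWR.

VSWR ≈ 1.33

For a purely resistive load, VSWR = R_L/Z_0 or Z_0/R_L (whichever > 1) = 66.4/50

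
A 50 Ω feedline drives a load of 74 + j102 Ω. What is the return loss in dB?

Γ = (24 + j102)/(124 + j102), |Γ| = 0.653
RL = −20·log₁₀|Γ| = −20·log₁₀(0.653)

RL ≈ 3.71 dB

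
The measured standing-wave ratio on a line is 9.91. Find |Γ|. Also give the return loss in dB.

|Γ| ≈ 0.817; return loss ≈ 1.76 dB

|Γ| = (S − 1)/(S + 1) = (9.91 − 1)/(9.91 + 1) = 8.91/10.9
RL = −20·log₁₀|Γ| = −20·log₁₀(0.817)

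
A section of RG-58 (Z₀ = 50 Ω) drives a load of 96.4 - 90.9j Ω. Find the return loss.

RL ≈ 4.55 dB

Γ = (46.4 − j90.9)/(146.4 − j90.9), |Γ| = 0.592
RL = −20·log₁₀|Γ| = −20·log₁₀(0.592)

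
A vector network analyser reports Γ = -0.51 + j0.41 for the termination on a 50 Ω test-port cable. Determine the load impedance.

Z_L ≈ 11.7 + j16.7 Ω

Z_L = Z_0·(1 + Γ)/(1 − Γ) = 50·(0.49 + j0.41)/(1.51 − j0.41)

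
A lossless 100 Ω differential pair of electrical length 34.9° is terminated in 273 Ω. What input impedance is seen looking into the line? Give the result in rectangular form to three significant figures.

Z_in ≈ 87.7 − j97.3 Ω

tan(βl) = tan(34.9°) = 0.698
Z_in = Z_0·(Z_L + jZ_0·tanβl)/(Z_0 + jZ_L·tanβl)
     = 100·(273 + j69.8)/(100 + j190)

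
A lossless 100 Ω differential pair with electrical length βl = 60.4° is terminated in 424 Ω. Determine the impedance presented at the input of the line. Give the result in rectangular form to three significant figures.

Z_in ≈ 30.6 − j52.7 Ω

tan(βl) = tan(60.4°) = 1.76
Z_in = Z_0·(Z_L + jZ_0·tanβl)/(Z_0 + jZ_L·tanβl)
     = 100·(424 + j176)/(100 + j746)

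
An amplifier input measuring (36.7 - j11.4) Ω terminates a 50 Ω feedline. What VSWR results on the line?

Γ = (Z_L − Z_0)/(Z_L + Z_0) = (-13.3 − j11.4)/(86.7 − j11.4)
|Γ| = 17.5/87.4 = 0.2
VSWR = (1 + |Γ|)/(1 − |Γ|) = 1.2/0.8

VSWR ≈ 1.5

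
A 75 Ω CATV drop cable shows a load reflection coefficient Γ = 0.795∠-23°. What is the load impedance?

Z_L = Z_0·(1 + Γ)/(1 − Γ) = 75·(1.73 − j0.311)/(0.268 + j0.311)

Z_L ≈ 164 − j277 Ω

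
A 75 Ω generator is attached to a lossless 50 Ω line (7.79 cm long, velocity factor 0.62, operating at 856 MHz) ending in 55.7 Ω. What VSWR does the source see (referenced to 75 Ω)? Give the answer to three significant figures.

VSWR ≈ 1.55

λ = v/f = 0.62·c / 856 MHz = 0.217 m
βl = 2π·l/λ = 2π × 0.359 = 129°
tan(βl) = -1.23
Z_in = Z_0·(Z_L + jZ_0·tanβl)/(Z_0 + jZ_L·tanβl) = 48.6 + j5.15 Ω
Γ_s = (Z_in − Z_s)/(Z_in + Z_s) = (-26.4 + j5.15)/(124 + j5.15), |Γ_s| = 0.217
VSWR = (1 + |Γ_s|)/(1 − |Γ_s|)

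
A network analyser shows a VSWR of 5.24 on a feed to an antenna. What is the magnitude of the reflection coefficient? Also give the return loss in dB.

|Γ| = (S − 1)/(S + 1) = (5.24 − 1)/(5.24 + 1) = 4.24/6.24
RL = −20·log₁₀|Γ| = −20·log₁₀(0.679)

|Γ| ≈ 0.679; return loss ≈ 3.36 dB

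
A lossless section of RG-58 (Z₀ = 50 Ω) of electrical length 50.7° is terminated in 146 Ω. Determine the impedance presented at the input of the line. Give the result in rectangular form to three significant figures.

Z_in ≈ 26.5 − j33.5 Ω

tan(βl) = tan(50.7°) = 1.22
Z_in = Z_0·(Z_L + jZ_0·tanβl)/(Z_0 + jZ_L·tanβl)
     = 50·(146 + j61.1)/(50 + j178)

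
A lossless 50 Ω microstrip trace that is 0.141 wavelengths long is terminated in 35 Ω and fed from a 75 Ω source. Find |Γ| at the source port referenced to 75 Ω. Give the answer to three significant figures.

βl = 2π × 0.141 = 50.8°
tan(βl) = 1.22
Z_in = Z_0·(Z_L + jZ_0·tanβl)/(Z_0 + jZ_L·tanβl) = 50.4 + j18 Ω
Γ_s = (Z_in − Z_s)/(Z_in + Z_s) = (-24.6 + j18)/(125 + j18), |Γ_s| = 0.24

|Γ| ≈ 0.24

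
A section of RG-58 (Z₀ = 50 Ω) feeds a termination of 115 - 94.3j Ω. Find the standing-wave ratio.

Γ = (Z_L − Z_0)/(Z_L + Z_0) = (65 − j94.3)/(165 − j94.3)
|Γ| = 115/190 = 0.603
VSWR = (1 + |Γ|)/(1 − |Γ|) = 1.6/0.397

VSWR ≈ 4.03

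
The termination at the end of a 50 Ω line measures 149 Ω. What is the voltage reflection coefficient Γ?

Γ = 0.497

Γ = (Z_L − Z_0)/(Z_L + Z_0) = (149 − 50)/(149 + 50) = 99/199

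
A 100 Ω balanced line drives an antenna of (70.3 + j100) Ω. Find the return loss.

RL ≈ 5.54 dB

Γ = (-29.7 + j100)/(170.3 + j100), |Γ| = 0.528
RL = −20·log₁₀|Γ| = −20·log₁₀(0.528)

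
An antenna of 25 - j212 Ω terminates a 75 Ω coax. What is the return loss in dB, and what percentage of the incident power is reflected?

Γ = (-50 − j212)/(100 − j212), |Γ| = 0.929
RL = −20·log₁₀(0.929) = 0.637 dB
P_refl/P_inc = |Γ|² = 0.863

RL ≈ 0.637 dB; 86.3% of incident power reflected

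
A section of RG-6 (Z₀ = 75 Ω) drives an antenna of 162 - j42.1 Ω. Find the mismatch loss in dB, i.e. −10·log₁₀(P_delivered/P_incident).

mismatch loss ≈ 0.764 dB

Γ = (87 − j42.1)/(237 − j42.1), |Γ| = 0.402
|Γ|² = 0.161, so P_del/P_inc = 1 − |Γ|² = 0.839
ML = −10·log₁₀(1 − |Γ|²)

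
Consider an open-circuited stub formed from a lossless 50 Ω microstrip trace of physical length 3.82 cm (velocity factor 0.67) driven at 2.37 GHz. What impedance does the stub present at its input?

Z_in ≈ +j155 Ω

λ = v/f = 0.67·c / 2.37 GHz = 0.0848 m
βl = 2π·l/λ = 2π × 0.45 = 162°
tan(βl) = -0.322
For an open-circuited stub, Z_in = −jZ_0·cot(βl) = −jZ_0/tan(βl)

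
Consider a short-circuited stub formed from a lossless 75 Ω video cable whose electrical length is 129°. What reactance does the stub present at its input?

X_in ≈ -92.6 Ω (capacitive)

tan(βl) = -1.23
For a short-circuited stub, Z_in = jZ_0·tan(βl)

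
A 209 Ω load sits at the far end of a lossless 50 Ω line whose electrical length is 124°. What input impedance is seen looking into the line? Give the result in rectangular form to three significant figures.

tan(βl) = tan(124°) = -1.48
Z_in = Z_0·(Z_L + jZ_0·tanβl)/(Z_0 + jZ_L·tanβl)
     = 50·(209 − j74.1)/(50 − j310)

Z_in ≈ 17 + j31 Ω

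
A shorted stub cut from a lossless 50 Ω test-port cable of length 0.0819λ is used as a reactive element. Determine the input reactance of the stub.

βl = 2π × 0.0819 = 29.5°
tan(βl) = 0.565
For a shorted stub, Z_in = jZ_0·tan(βl)

X_in ≈ 28.3 Ω (inductive)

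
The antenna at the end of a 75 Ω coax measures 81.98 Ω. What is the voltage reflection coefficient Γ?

Γ = (Z_L − Z_0)/(Z_L + Z_0) = (81.98 − 75)/(81.98 + 75) = 6.98/157

Γ = 0.0445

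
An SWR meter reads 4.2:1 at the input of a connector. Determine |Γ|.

|Γ| = (S − 1)/(S + 1) = (4.2 − 1)/(4.2 + 1) = 3.2/5.2

|Γ| ≈ 0.615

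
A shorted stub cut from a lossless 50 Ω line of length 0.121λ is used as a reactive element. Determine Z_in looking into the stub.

βl = 2π × 0.121 = 43.6°
tan(βl) = 0.951
For a shorted stub, Z_in = jZ_0·tan(βl)

Z_in ≈ +j47.5 Ω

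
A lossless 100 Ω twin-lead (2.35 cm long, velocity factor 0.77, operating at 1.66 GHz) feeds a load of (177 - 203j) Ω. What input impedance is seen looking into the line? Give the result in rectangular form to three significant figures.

λ = v/f = 0.77·c / 1.66 GHz = 0.139 m
βl = 2π·l/λ = 2π × 0.169 = 60.8°
tan(βl) = tan(60.8°) = 1.79
Z_in = Z_0·(Z_L + jZ_0·tanβl)/(Z_0 + jZ_L·tanβl)
     = 100·(177 − j24.1)/(463 + j317)

Z_in ≈ 23.6 − j21.4 Ω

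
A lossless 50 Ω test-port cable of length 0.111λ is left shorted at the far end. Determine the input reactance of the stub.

X_in ≈ 41.9 Ω (inductive)

βl = 2π × 0.111 = 40°
tan(βl) = 0.838
For a shorted stub, Z_in = jZ_0·tan(βl)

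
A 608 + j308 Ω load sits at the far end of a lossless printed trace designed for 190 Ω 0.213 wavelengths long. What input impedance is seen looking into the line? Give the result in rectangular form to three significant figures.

βl = 2π × 0.213 = 76.7°
tan(βl) = tan(76.7°) = 4.22
Z_in = Z_0·(Z_L + jZ_0·tanβl)/(Z_0 + jZ_L·tanβl)
     = 190·(608 + j1110)/(-1110 + j2570)

Z_in ≈ 52.8 − j67.8 Ω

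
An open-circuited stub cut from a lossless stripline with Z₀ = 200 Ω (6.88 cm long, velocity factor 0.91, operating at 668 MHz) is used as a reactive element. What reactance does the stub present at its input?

λ = v/f = 0.91·c / 668 MHz = 0.409 m
βl = 2π·l/λ = 2π × 0.168 = 60.6°
tan(βl) = 1.78
For an open-circuited stub, Z_in = −jZ_0·cot(βl) = −jZ_0/tan(βl)

X_in ≈ -113 Ω (capacitive)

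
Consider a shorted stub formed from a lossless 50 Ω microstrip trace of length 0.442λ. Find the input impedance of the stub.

Z_in ≈ −j19.1 Ω

βl = 2π × 0.442 = 159°
tan(βl) = -0.381
For a shorted stub, Z_in = jZ_0·tan(βl)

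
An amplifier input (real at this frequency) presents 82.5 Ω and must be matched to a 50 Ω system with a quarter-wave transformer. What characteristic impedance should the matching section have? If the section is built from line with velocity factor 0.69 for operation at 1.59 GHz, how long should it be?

Z_qwt ≈ 64.2 Ω; length ≈ 3.25 cm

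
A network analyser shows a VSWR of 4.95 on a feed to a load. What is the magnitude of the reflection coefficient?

|Γ| ≈ 0.664

|Γ| = (S − 1)/(S + 1) = (4.95 − 1)/(4.95 + 1) = 3.95/5.95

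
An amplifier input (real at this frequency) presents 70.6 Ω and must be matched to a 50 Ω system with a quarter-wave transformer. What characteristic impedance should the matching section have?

Z_qwt = √(Z_0·R_L) = √(50 × 70.6) = √3530

Z_qwt ≈ 59.4 Ω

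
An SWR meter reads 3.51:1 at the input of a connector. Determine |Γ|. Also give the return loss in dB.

|Γ| = (S − 1)/(S + 1) = (3.51 − 1)/(3.51 + 1) = 2.51/4.51
RL = −20·log₁₀|Γ| = −20·log₁₀(0.557)

|Γ| ≈ 0.557; return loss ≈ 5.09 dB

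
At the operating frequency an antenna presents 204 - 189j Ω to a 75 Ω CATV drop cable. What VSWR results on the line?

VSWR ≈ 5.23

Γ = (Z_L − Z_0)/(Z_L + Z_0) = (129 − j189)/(279 − j189)
|Γ| = 229/337 = 0.679
VSWR = (1 + |Γ|)/(1 − |Γ|) = 1.68/0.321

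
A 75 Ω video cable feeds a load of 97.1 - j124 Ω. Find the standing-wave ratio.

Γ = (Z_L − Z_0)/(Z_L + Z_0) = (22.1 − j124)/(172.1 − j124)
|Γ| = 126/212 = 0.594
VSWR = (1 + |Γ|)/(1 − |Γ|) = 1.59/0.406

VSWR ≈ 3.92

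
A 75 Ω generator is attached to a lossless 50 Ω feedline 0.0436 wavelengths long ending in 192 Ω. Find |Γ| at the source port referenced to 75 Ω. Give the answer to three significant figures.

βl = 2π × 0.0436 = 15.7°
tan(βl) = 0.281
Z_in = Z_0·(Z_L + jZ_0·tanβl)/(Z_0 + jZ_L·tanβl) = 95.7 − j89.2 Ω
Γ_s = (Z_in − Z_s)/(Z_in + Z_s) = (20.7 − j89.2)/(171 − j89.2), |Γ_s| = 0.476

|Γ| ≈ 0.476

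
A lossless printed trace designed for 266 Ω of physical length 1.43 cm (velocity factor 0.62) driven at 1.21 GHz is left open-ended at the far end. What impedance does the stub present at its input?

λ = v/f = 0.62·c / 1.21 GHz = 0.154 m
βl = 2π·l/λ = 2π × 0.093 = 33.5°
tan(βl) = 0.662
For an open-ended stub, Z_in = −jZ_0·cot(βl) = −jZ_0/tan(βl)

Z_in ≈ −j402 Ω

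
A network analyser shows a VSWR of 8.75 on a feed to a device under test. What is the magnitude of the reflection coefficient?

|Γ| ≈ 0.795

|Γ| = (S − 1)/(S + 1) = (8.75 − 1)/(8.75 + 1) = 7.75/9.75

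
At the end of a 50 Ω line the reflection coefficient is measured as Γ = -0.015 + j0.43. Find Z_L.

Z_L ≈ 33.5 + j35.4 Ω

Z_L = Z_0·(1 + Γ)/(1 − Γ) = 50·(0.985 + j0.43)/(1.01 − j0.43)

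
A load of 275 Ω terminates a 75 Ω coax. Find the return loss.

Γ = (275 − 75)/(275 + 75) = 0.571
RL = −20·log₁₀|Γ| = −20·log₁₀(0.571)

RL ≈ 4.86 dB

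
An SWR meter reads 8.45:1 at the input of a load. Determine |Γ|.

|Γ| ≈ 0.788

|Γ| = (S − 1)/(S + 1) = (8.45 − 1)/(8.45 + 1) = 7.45/9.45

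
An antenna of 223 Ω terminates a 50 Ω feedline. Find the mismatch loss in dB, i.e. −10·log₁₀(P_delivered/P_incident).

mismatch loss ≈ 2.23 dB

Γ = (223 − 50)/(223 + 50) = 0.634
|Γ|² = 0.402, so P_del/P_inc = 1 − |Γ|² = 0.598
ML = −10·log₁₀(1 − |Γ|²)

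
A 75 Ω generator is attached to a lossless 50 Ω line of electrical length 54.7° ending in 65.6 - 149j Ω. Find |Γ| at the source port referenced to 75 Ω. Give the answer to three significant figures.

tan(βl) = 1.41
Z_in = Z_0·(Z_L + jZ_0·tanβl)/(Z_0 + jZ_L·tanβl) = 6.43 − j17.3 Ω
Γ_s = (Z_in − Z_s)/(Z_in + Z_s) = (-68.6 − j17.3)/(81.4 − j17.3), |Γ_s| = 0.85

|Γ| ≈ 0.85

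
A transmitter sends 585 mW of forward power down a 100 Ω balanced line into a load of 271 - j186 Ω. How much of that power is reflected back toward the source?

P_reflected ≈ 217 mW

|Γ| = |(171 − j186)/(371 − j186)| = 0.609
|Γ|² = 0.371
P_refl = |Γ|²·P_inc = 217 mW, P_del = (1 − |Γ|²)·P_inc = 368 mW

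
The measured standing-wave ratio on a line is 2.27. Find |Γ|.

|Γ| ≈ 0.388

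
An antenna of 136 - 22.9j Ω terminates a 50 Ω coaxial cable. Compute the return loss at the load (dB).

RL ≈ 6.47 dB

Γ = (86 − j22.9)/(186 − j22.9), |Γ| = 0.475
RL = −20·log₁₀|Γ| = −20·log₁₀(0.475)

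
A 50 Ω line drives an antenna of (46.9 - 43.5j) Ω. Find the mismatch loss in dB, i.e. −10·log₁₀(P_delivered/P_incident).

mismatch loss ≈ 0.802 dB

Γ = (-3.1 − j43.5)/(96.9 − j43.5), |Γ| = 0.411
|Γ|² = 0.169, so P_del/P_inc = 1 − |Γ|² = 0.831
ML = −10·log₁₀(1 − |Γ|²)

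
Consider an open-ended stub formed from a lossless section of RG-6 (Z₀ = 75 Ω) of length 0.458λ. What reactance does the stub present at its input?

βl = 2π × 0.458 = 165°
tan(βl) = -0.27
For an open-ended stub, Z_in = −jZ_0·cot(βl) = −jZ_0/tan(βl)

X_in ≈ 278 Ω (inductive)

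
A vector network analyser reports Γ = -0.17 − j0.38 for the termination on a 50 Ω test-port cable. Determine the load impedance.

Z_L ≈ 27.3 − j25.1 Ω

Z_L = Z_0·(1 + Γ)/(1 − Γ) = 50·(0.83 − j0.38)/(1.17 + j0.38)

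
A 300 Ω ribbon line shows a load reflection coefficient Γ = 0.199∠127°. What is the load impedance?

Z_L = Z_0·(1 + Γ)/(1 − Γ) = 300·(0.88 + j0.159)/(1.12 − j0.159)

Z_L ≈ 225 + j74.5 Ω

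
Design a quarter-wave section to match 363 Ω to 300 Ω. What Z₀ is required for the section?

Z_qwt ≈ 330 Ω

Z_qwt = √(Z_0·R_L) = √(300 × 363) = √108900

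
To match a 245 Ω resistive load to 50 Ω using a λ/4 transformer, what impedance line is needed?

Z_qwt = √(Z_0·R_L) = √(50 × 245) = √12250

Z_qwt ≈ 111 Ω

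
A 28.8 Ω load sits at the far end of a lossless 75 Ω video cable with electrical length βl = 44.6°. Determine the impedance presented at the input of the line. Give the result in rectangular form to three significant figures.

tan(βl) = tan(44.6°) = 0.986
Z_in = Z_0·(Z_L + jZ_0·tanβl)/(Z_0 + jZ_L·tanβl)
     = 75·(28.8 + j74)/(75 + j28.4)

Z_in ≈ 49.7 + j55.1 Ω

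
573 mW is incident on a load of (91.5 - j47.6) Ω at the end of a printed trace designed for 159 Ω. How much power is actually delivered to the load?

P_delivered ≈ 513 mW

|Γ| = |(-67.5 − j47.6)/(250.5 − j47.6)| = 0.324
|Γ|² = 0.105
P_refl = |Γ|²·P_inc = 60.1 mW, P_del = (1 − |Γ|²)·P_inc = 513 mW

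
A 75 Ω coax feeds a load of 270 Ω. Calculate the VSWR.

VSWR ≈ 3.6

For a purely resistive load, VSWR = R_L/Z_0 or Z_0/R_L (whichever > 1) = 270/75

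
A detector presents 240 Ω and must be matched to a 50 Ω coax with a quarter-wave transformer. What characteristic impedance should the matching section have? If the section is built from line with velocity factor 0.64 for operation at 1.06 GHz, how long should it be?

Z_qwt = √(Z_0·R_L) = √(50 × 240) = √12000
λ = 0.64·c/f = 0.181 m, so l = λ/4 = 0.0453 m

Z_qwt ≈ 110 Ω; length ≈ 4.53 cm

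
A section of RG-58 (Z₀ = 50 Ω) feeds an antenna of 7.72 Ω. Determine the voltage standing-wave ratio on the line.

VSWR ≈ 6.48

Γ = (7.72 − 50)/(7.72 + 50) = -0.733
VSWR = (1 + 0.733)/(1 − 0.733)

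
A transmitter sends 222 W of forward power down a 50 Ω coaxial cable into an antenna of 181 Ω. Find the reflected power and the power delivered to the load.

P_reflected ≈ 71.4 W; P_delivered ≈ 151 W

Γ = (181 − 50)/(181 + 50) = 0.567
|Γ|² = 0.322
P_refl = |Γ|²·P_inc = 71.4 W, P_del = (1 − |Γ|²)·P_inc = 151 W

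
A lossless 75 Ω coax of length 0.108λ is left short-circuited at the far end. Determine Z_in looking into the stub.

βl = 2π × 0.108 = 38.9°
tan(βl) = 0.806
For a short-circuited stub, Z_in = jZ_0·tan(βl)

Z_in ≈ +j60.5 Ω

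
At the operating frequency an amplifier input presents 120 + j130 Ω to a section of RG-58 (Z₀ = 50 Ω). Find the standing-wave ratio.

VSWR ≈ 5.45

Γ = (Z_L − Z_0)/(Z_L + Z_0) = (70 + j130)/(170 + j130)
|Γ| = 148/214 = 0.69
VSWR = (1 + |Γ|)/(1 − |Γ|) = 1.69/0.31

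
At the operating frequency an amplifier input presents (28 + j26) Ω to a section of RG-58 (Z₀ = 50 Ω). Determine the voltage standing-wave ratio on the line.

VSWR ≈ 2.41

Γ = (Z_L − Z_0)/(Z_L + Z_0) = (-22 + j26)/(78 + j26)
|Γ| = 34.1/82.2 = 0.414
VSWR = (1 + |Γ|)/(1 − |Γ|) = 1.41/0.586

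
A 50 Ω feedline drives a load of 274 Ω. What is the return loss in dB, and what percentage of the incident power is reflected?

Γ = (274 − 50)/(274 + 50) = 0.691
RL = −20·log₁₀(0.691) = 3.21 dB
P_refl/P_inc = |Γ|² = 0.478

RL ≈ 3.21 dB; 47.8% of incident power reflected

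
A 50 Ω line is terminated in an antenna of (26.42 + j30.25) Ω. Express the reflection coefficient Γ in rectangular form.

Γ ≈ -0.131 + j0.448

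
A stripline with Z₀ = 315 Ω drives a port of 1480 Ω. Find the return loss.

Γ = (1480 − 315)/(1480 + 315) = 0.649
RL = −20·log₁₀|Γ| = −20·log₁₀(0.649)

RL ≈ 3.75 dB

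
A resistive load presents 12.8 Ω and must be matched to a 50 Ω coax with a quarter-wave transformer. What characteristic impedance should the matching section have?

Z_qwt = √(Z_0·R_L) = √(50 × 12.8) = √640

Z_qwt ≈ 25.3 Ω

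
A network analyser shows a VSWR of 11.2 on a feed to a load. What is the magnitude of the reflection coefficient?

|Γ| ≈ 0.836

|Γ| = (S − 1)/(S + 1) = (11.2 − 1)/(11.2 + 1) = 10.2/12.2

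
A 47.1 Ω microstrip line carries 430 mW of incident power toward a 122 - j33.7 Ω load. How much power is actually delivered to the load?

|Γ| = |(74.9 − j33.7)/(169.1 − j33.7)| = 0.476
|Γ|² = 0.227
P_refl = |Γ|²·P_inc = 97.6 mW, P_del = (1 − |Γ|²)·P_inc = 332 mW

P_delivered ≈ 332 mW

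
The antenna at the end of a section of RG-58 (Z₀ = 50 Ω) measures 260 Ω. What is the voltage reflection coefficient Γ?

Γ = (Z_L − Z_0)/(Z_L + Z_0) = (260 − 50)/(260 + 50) = 210/310

Γ = 0.677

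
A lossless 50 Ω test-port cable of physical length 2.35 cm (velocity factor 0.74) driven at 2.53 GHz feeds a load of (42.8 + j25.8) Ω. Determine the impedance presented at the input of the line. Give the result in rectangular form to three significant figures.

λ = v/f = 0.74·c / 2.53 GHz = 0.0877 m
βl = 2π·l/λ = 2π × 0.268 = 96.4°
tan(βl) = tan(96.4°) = -8.9
Z_in = Z_0·(Z_L + jZ_0·tanβl)/(Z_0 + jZ_L·tanβl)
     = 50·(42.8 − j419)/(280 − j381)

Z_in ≈ 38.4 − j22.6 Ω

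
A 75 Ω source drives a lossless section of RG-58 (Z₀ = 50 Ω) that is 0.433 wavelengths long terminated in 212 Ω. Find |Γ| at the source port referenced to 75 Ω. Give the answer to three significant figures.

βl = 2π × 0.433 = 156°
tan(βl) = -0.448
Z_in = Z_0·(Z_L + jZ_0·tanβl)/(Z_0 + jZ_L·tanβl) = 55.3 + j82.6 Ω
Γ_s = (Z_in − Z_s)/(Z_in + Z_s) = (-19.7 + j82.6)/(130 + j82.6), |Γ_s| = 0.55

|Γ| ≈ 0.55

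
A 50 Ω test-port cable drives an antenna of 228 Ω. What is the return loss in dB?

Γ = (228 − 50)/(228 + 50) = 0.64
RL = −20·log₁₀|Γ| = −20·log₁₀(0.64)

RL ≈ 3.87 dB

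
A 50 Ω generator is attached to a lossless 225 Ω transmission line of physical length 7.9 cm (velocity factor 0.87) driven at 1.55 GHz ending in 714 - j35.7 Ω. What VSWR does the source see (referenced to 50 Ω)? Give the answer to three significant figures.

VSWR ≈ 13.9

λ = v/f = 0.87·c / 1.55 GHz = 0.168 m
βl = 2π·l/λ = 2π × 0.469 = 169°
tan(βl) = -0.196
Z_in = Z_0·(Z_L + jZ_0·tanβl)/(Z_0 + jZ_L·tanβl) = 559 + j277 Ω
Γ_s = (Z_in − Z_s)/(Z_in + Z_s) = (509 + j277)/(609 + j277), |Γ_s| = 0.866
VSWR = (1 + |Γ_s|)/(1 − |Γ_s|)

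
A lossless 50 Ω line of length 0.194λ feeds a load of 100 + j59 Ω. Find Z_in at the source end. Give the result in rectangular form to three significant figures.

Z_in ≈ 24.3 − j28.3 Ω

βl = 2π × 0.194 = 69.8°
tan(βl) = tan(69.8°) = 2.72
Z_in = Z_0·(Z_L + jZ_0·tanβl)/(Z_0 + jZ_L·tanβl)
     = 50·(100 + j195)/(-111 + j272)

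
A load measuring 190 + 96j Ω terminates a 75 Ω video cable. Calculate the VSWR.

VSWR ≈ 3.27

Γ = (Z_L − Z_0)/(Z_L + Z_0) = (115 + j96)/(265 + j96)
|Γ| = 150/282 = 0.531
VSWR = (1 + |Γ|)/(1 − |Γ|) = 1.53/0.469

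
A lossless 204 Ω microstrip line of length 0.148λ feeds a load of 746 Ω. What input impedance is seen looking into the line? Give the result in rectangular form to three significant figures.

βl = 2π × 0.148 = 53.3°
tan(βl) = tan(53.3°) = 1.34
Z_in = Z_0·(Z_L + jZ_0·tanβl)/(Z_0 + jZ_L·tanβl)
     = 204·(746 + j273)/(204 + j1000)

Z_in ≈ 83.4 − j135 Ω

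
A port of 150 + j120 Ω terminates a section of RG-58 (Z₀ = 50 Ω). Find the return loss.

Γ = (100 + j120)/(200 + j120), |Γ| = 0.67
RL = −20·log₁₀|Γ| = −20·log₁₀(0.67)

RL ≈ 3.48 dB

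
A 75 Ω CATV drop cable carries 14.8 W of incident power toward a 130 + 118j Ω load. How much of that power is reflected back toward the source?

P_reflected ≈ 4.48 W

|Γ| = |(55 + j118)/(205 + j118)| = 0.55
|Γ|² = 0.303
P_refl = |Γ|²·P_inc = 4.48 W, P_del = (1 − |Γ|²)·P_inc = 10.3 W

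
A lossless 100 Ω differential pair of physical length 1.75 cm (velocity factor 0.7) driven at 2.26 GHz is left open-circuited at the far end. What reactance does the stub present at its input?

X_in ≈ -40.8 Ω (capacitive)

λ = v/f = 0.7·c / 2.26 GHz = 0.0929 m
βl = 2π·l/λ = 2π × 0.188 = 67.8°
tan(βl) = 2.45
For an open-circuited stub, Z_in = −jZ_0·cot(βl) = −jZ_0/tan(βl)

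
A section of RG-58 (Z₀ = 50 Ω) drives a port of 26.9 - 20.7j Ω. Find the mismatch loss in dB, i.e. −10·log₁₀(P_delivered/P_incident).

Γ = (-23.1 − j20.7)/(76.9 − j20.7), |Γ| = 0.389
|Γ|² = 0.152, so P_del/P_inc = 1 − |Γ|² = 0.848
ML = −10·log₁₀(1 − |Γ|²)

mismatch loss ≈ 0.715 dB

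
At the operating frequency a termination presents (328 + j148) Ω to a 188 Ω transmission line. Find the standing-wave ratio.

Γ = (Z_L − Z_0)/(Z_L + Z_0) = (140 + j148)/(516 + j148)
|Γ| = 204/537 = 0.38
VSWR = (1 + |Γ|)/(1 − |Γ|) = 1.38/0.62

VSWR ≈ 2.22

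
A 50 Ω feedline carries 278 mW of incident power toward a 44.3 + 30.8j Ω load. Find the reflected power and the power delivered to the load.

|Γ| = |(-5.7 + j30.8)/(94.3 + j30.8)| = 0.316
|Γ|² = 0.0997
P_refl = |Γ|²·P_inc = 27.7 mW, P_del = (1 − |Γ|²)·P_inc = 250 mW

P_reflected ≈ 27.7 mW; P_delivered ≈ 250 mW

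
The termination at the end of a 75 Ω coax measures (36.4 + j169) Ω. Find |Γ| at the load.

Γ = (Z_L − Z_0)/(Z_L + Z_0) = (-38.6 + j169)/(111.4 + j169)
|Γ| = 173/202

|Γ| ≈ 0.856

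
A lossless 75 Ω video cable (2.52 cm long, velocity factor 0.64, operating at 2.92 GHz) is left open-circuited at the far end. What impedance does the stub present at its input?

Z_in ≈ +j83.2 Ω

λ = v/f = 0.64·c / 2.92 GHz = 0.0658 m
βl = 2π·l/λ = 2π × 0.383 = 138°
tan(βl) = -0.901
For an open-circuited stub, Z_in = −jZ_0·cot(βl) = −jZ_0/tan(βl)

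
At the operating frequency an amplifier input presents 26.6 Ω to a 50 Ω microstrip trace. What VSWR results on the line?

Γ = (26.6 − 50)/(26.6 + 50) = -0.305
VSWR = (1 + 0.305)/(1 − 0.305)

VSWR ≈ 1.88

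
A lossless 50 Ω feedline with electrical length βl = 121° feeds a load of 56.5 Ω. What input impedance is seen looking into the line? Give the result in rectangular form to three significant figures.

tan(βl) = tan(121°) = -1.66
Z_in = Z_0·(Z_L + jZ_0·tanβl)/(Z_0 + jZ_L·tanβl)
     = 50·(56.5 − j83.2)/(50 − j94)

Z_in ≈ 46.9 + j5.08 Ω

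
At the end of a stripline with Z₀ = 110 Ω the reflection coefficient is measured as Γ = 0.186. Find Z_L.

Z_L ≈ 160 Ω

Z_L = Z_0·(1 + Γ)/(1 − Γ) = 110·(1.19)/(0.814)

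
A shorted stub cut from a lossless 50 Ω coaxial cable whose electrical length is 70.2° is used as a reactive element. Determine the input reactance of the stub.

tan(βl) = 2.78
For a shorted stub, Z_in = jZ_0·tan(βl)

X_in ≈ 139 Ω (inductive)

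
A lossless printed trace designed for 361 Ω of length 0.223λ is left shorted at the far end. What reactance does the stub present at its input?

X_in ≈ 2110 Ω (inductive)

βl = 2π × 0.223 = 80.3°
tan(βl) = 5.84
For a shorted stub, Z_in = jZ_0·tan(βl)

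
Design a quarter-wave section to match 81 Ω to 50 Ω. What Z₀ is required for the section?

Z_qwt ≈ 63.6 Ω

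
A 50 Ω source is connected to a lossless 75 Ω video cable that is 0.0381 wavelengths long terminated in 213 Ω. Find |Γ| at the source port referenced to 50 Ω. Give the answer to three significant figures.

|Γ| ≈ 0.611

βl = 2π × 0.0381 = 13.7°
tan(βl) = 0.244
Z_in = Z_0·(Z_L + jZ_0·tanβl)/(Z_0 + jZ_L·tanβl) = 152 − j87.4 Ω
Γ_s = (Z_in − Z_s)/(Z_in + Z_s) = (102 − j87.4)/(202 − j87.4), |Γ_s| = 0.611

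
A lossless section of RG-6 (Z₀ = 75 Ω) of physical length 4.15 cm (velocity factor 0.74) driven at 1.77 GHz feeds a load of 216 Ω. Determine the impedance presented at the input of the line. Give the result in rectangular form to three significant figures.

λ = v/f = 0.74·c / 1.77 GHz = 0.125 m
βl = 2π·l/λ = 2π × 0.331 = 119°
tan(βl) = tan(119°) = -1.8
Z_in = Z_0·(Z_L + jZ_0·tanβl)/(Z_0 + jZ_L·tanβl)
     = 75·(216 − j135)/(75 − j388)

Z_in ≈ 32.9 + j35.4 Ω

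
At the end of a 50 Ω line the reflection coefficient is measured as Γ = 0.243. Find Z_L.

Z_L ≈ 82.1 Ω

Z_L = Z_0·(1 + Γ)/(1 − Γ) = 50·(1.24)/(0.757)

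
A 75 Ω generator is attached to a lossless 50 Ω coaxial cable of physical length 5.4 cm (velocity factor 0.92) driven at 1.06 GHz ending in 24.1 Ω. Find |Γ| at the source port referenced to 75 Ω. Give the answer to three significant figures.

|Γ| ≈ 0.218

λ = v/f = 0.92·c / 1.06 GHz = 0.26 m
βl = 2π·l/λ = 2π × 0.207 = 74.7°
tan(βl) = 3.65
Z_in = Z_0·(Z_L + jZ_0·tanβl)/(Z_0 + jZ_L·tanβl) = 84.3 + j34.2 Ω
Γ_s = (Z_in − Z_s)/(Z_in + Z_s) = (9.25 + j34.2)/(159 + j34.2), |Γ_s| = 0.218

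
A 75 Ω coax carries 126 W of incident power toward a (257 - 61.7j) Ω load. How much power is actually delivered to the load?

P_delivered ≈ 85.2 W

|Γ| = |(182 − j61.7)/(332 − j61.7)| = 0.569
|Γ|² = 0.324
P_refl = |Γ|²·P_inc = 40.8 W, P_del = (1 − |Γ|²)·P_inc = 85.2 W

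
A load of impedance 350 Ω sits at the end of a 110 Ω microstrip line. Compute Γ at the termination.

Γ = 0.522

Γ = (Z_L − Z_0)/(Z_L + Z_0) = (350 − 110)/(350 + 110) = 240/460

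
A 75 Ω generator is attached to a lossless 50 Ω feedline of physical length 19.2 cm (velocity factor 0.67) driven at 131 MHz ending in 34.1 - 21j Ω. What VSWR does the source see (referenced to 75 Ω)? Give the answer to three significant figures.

λ = v/f = 0.67·c / 131 MHz = 1.53 m
βl = 2π·l/λ = 2π × 0.125 = 45°
tan(βl) = 1
Z_in = Z_0·(Z_L + jZ_0·tanβl)/(Z_0 + jZ_L·tanβl) = 27.5 + j7.25 Ω
Γ_s = (Z_in − Z_s)/(Z_in + Z_s) = (-47.5 + j7.25)/(102 + j7.25), |Γ_s| = 0.468
VSWR = (1 + |Γ_s|)/(1 − |Γ_s|)

VSWR ≈ 2.76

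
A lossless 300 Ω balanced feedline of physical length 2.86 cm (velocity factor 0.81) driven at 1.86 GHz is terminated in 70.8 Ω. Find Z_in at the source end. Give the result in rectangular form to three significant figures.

λ = v/f = 0.81·c / 1.86 GHz = 0.131 m
βl = 2π·l/λ = 2π × 0.219 = 78.8°
tan(βl) = tan(78.8°) = 5.05
Z_in = Z_0·(Z_L + jZ_0·tanβl)/(Z_0 + jZ_L·tanβl)
     = 300·(70.8 + j1520)/(300 + j358)

Z_in ≈ 776 + j591 Ω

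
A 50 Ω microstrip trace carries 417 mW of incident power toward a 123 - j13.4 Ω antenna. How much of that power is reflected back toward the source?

|Γ| = |(73 − j13.4)/(173 − j13.4)| = 0.428
|Γ|² = 0.183
P_refl = |Γ|²·P_inc = 76.3 mW, P_del = (1 − |Γ|²)·P_inc = 341 mW

P_reflected ≈ 76.3 mW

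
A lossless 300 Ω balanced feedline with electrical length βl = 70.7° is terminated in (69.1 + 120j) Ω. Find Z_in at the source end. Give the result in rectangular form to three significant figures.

tan(βl) = tan(70.7°) = 2.86
Z_in = Z_0·(Z_L + jZ_0·tanβl)/(Z_0 + jZ_L·tanβl)
     = 300·(69.1 + j977)/(-42.7 + j197)

Z_in ≈ 1400 − j407 Ω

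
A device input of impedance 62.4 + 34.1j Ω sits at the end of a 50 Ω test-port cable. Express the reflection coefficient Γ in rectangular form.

Γ = (Z_L − Z_0)/(Z_L + Z_0) = (12.4 + j34.1)/(112.4 + j34.1)

Γ ≈ 0.185 + j0.247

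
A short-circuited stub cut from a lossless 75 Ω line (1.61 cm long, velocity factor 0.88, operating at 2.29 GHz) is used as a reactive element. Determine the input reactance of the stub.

λ = v/f = 0.88·c / 2.29 GHz = 0.115 m
βl = 2π·l/λ = 2π × 0.14 = 50.3°
tan(βl) = 1.2
For a short-circuited stub, Z_in = jZ_0·tan(βl)

X_in ≈ 90.3 Ω (inductive)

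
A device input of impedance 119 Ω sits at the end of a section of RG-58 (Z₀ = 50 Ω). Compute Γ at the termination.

Γ = 0.408

Γ = (Z_L − Z_0)/(Z_L + Z_0) = (119 − 50)/(119 + 50) = 69/169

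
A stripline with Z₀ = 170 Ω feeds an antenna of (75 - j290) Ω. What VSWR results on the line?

Γ = (Z_L − Z_0)/(Z_L + Z_0) = (-95 − j290)/(245 − j290)
|Γ| = 305/380 = 0.804
VSWR = (1 + |Γ|)/(1 − |Γ|) = 1.8/0.196

VSWR ≈ 9.2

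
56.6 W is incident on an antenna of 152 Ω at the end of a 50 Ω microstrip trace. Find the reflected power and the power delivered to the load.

P_reflected ≈ 14.4 W; P_delivered ≈ 42.2 W

Γ = (152 − 50)/(152 + 50) = 0.505
|Γ|² = 0.255
P_refl = |Γ|²·P_inc = 14.4 W, P_del = (1 − |Γ|²)·P_inc = 42.2 W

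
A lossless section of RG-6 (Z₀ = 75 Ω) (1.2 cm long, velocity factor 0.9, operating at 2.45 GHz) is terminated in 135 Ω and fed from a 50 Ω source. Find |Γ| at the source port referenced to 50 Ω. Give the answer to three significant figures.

λ = v/f = 0.9·c / 2.45 GHz = 0.11 m
βl = 2π·l/λ = 2π × 0.109 = 39.2°
tan(βl) = 0.816
Z_in = Z_0·(Z_L + jZ_0·tanβl)/(Z_0 + jZ_L·tanβl) = 71.2 − j43.4 Ω
Γ_s = (Z_in − Z_s)/(Z_in + Z_s) = (21.2 − j43.4)/(121 − j43.4), |Γ_s| = 0.375

|Γ| ≈ 0.375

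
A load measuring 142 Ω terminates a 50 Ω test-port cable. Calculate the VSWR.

Γ = (142 − 50)/(142 + 50) = 0.479
VSWR = (1 + 0.479)/(1 − 0.479)

VSWR ≈ 2.84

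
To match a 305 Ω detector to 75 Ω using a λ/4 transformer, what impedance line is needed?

Z_qwt ≈ 151 Ω

Z_qwt = √(Z_0·R_L) = √(75 × 305) = √22880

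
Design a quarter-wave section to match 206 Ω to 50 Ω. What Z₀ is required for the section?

Z_qwt ≈ 101 Ω

Z_qwt = √(Z_0·R_L) = √(50 × 206) = √10300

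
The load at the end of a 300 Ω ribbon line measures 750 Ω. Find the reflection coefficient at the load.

Γ = (Z_L − Z_0)/(Z_L + Z_0) = (750 − 300)/(750 + 300) = 450/1050

Γ = 0.429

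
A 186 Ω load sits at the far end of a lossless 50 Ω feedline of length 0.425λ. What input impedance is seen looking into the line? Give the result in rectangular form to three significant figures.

βl = 2π × 0.425 = 153°
tan(βl) = tan(153°) = -0.51
Z_in = Z_0·(Z_L + jZ_0·tanβl)/(Z_0 + jZ_L·tanβl)
     = 50·(186 − j25.5)/(50 − j94.8)

Z_in ≈ 51 + j71.2 Ω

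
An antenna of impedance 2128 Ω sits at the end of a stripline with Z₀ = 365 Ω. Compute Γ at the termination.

Γ = (Z_L − Z_0)/(Z_L + Z_0) = (2128 − 365)/(2128 + 365) = 1763/2493

Γ = 0.707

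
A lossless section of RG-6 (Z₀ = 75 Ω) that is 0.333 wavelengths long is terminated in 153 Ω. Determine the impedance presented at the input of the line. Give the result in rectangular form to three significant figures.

βl = 2π × 0.333 = 120°
tan(βl) = tan(120°) = -1.74
Z_in = Z_0·(Z_L + jZ_0·tanβl)/(Z_0 + jZ_L·tanβl)
     = 75·(153 − j131)/(75 − j266)

Z_in ≈ 45.3 + j30.3 Ω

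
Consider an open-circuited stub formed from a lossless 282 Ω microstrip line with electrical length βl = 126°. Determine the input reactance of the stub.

X_in ≈ 205 Ω (inductive)

tan(βl) = -1.38
For an open-circuited stub, Z_in = −jZ_0·cot(βl) = −jZ_0/tan(βl)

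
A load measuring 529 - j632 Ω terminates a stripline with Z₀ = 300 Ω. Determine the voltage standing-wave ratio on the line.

VSWR ≈ 4.63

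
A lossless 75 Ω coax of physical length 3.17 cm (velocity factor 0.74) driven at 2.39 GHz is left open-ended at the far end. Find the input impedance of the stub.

Z_in ≈ +j48.4 Ω

λ = v/f = 0.74·c / 2.39 GHz = 0.0929 m
βl = 2π·l/λ = 2π × 0.341 = 123°
tan(βl) = -1.55
For an open-ended stub, Z_in = −jZ_0·cot(βl) = −jZ_0/tan(βl)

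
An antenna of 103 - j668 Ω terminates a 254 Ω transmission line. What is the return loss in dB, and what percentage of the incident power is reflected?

RL ≈ 0.875 dB; 81.8% of incident power reflected

Γ = (-151 − j668)/(357 − j668), |Γ| = 0.904
RL = −20·log₁₀(0.904) = 0.875 dB
P_refl/P_inc = |Γ|² = 0.818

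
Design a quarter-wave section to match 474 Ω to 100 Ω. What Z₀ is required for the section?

Z_qwt ≈ 218 Ω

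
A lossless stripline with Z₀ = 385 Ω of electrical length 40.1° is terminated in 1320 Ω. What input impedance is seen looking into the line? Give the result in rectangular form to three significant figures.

tan(βl) = tan(40.1°) = 0.842
Z_in = Z_0·(Z_L + jZ_0·tanβl)/(Z_0 + jZ_L·tanβl)
     = 385·(1320 + j324)/(385 + j1110)

Z_in ≈ 242 − j373 Ω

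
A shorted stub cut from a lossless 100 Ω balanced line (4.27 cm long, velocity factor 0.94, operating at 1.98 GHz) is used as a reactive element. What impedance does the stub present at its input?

Z_in ≈ −j309 Ω

λ = v/f = 0.94·c / 1.98 GHz = 0.142 m
βl = 2π·l/λ = 2π × 0.3 = 108°
tan(βl) = -3.09
For a shorted stub, Z_in = jZ_0·tan(βl)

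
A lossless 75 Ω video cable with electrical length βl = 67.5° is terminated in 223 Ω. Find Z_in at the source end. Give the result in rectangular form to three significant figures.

Z_in ≈ 29 − j27 Ω

tan(βl) = tan(67.5°) = 2.41
Z_in = Z_0·(Z_L + jZ_0·tanβl)/(Z_0 + jZ_L·tanβl)
     = 75·(223 + j181)/(75 + j538)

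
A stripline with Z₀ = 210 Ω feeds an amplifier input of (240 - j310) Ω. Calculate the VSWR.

Γ = (Z_L − Z_0)/(Z_L + Z_0) = (30 − j310)/(450 − j310)
|Γ| = 311/546 = 0.57
VSWR = (1 + |Γ|)/(1 − |Γ|) = 1.57/0.43

VSWR ≈ 3.65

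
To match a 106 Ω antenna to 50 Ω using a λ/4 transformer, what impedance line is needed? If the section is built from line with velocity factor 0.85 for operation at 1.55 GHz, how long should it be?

Z_qwt ≈ 72.8 Ω; length ≈ 4.11 cm

Z_qwt = √(Z_0·R_L) = √(50 × 106) = √5300
λ = 0.85·c/f = 0.165 m, so l = λ/4 = 0.0411 m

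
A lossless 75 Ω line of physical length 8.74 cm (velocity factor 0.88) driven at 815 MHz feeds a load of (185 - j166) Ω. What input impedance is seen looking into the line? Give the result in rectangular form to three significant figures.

λ = v/f = 0.88·c / 815 MHz = 0.324 m
βl = 2π·l/λ = 2π × 0.27 = 97.1°
tan(βl) = tan(97.1°) = -7.99
Z_in = Z_0·(Z_L + jZ_0·tanβl)/(Z_0 + jZ_L·tanβl)
     = 75·(185 − j765)/(-1250 − j1480)

Z_in ≈ 18 + j24.6 Ω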